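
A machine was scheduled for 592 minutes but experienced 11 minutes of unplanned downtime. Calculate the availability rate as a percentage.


Formula: Availability = (Planned Time - Downtime) / Planned Time * 100
Uptime = 592 - 11 = 581 min
Availability = 581 / 592 * 100 = 98.1%

98.1%


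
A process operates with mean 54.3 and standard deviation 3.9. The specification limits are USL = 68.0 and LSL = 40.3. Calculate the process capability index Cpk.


Cpu = (68.0 - 54.3) / (3 * 3.9) = 1.17
Cpl = (54.3 - 40.3) / (3 * 3.9) = 1.2
Cpk = min(1.17, 1.2) = 1.17

1.17


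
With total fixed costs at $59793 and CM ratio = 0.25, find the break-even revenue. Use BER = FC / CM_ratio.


Formula: BER = Fixed Costs / Contribution Margin Ratio
BER = $59793 / 0.25
BER = $239172.00 (to the nearest cent)

$239172.00


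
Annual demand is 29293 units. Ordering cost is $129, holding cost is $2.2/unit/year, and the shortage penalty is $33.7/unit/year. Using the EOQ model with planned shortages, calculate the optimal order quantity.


Formula: EOQ* = sqrt(2DS/H) * sqrt((H+P)/P)
Base EOQ = sqrt(2*29293*129/2.2) = 1853.45 units
Correction = sqrt((2.2+33.7)/33.7) = 1.03212
EOQ* = 1853.45 * 1.03212 = 1913.0 units

1913.0 units


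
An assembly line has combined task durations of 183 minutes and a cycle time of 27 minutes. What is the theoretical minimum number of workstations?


Formula: N_min = ceil(Sum of Task Times / Cycle Time)
N_min = ceil(183 min / 27 min) = ceil(6.7778)
N_min = 7 stations

7


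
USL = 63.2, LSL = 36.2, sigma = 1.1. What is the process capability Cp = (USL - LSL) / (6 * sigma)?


Cp = (63.2 - 36.2) / (6 * 1.1)

4.09


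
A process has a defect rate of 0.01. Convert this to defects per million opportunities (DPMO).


DPMO = defect_rate * 1000000 = 0.01 * 1000000

10000


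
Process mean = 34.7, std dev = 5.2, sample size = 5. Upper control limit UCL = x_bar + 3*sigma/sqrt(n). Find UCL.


UCL = 34.7 + 3 * 5.2 / sqrt(5)

41.68


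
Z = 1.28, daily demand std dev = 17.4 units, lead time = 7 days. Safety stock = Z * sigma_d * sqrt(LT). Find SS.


Formula: SS = z * sigma_d * sqrt(LT)
sqrt(LT) = sqrt(7) = 2.6458
SS = 1.28 * 17.4 * 2.6458
SS = 58.9 units

58.9 units


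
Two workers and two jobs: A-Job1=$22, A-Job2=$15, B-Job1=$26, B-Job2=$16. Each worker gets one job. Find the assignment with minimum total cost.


Option 1: A->1 + B->2 = $22 + $16 = $38
Option 2: A->2 + B->1 = $15 + $26 = $41
Min cost = min($38, $41) = $38

$38


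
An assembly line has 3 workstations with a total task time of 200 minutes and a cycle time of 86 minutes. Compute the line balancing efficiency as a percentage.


Formula: Efficiency = Sum of Task Times / (N_stations * CT) * 100
Total station capacity = 3 stations * 86 min = 258 min
Efficiency = 200 / 258 * 100 = 77.5%

77.5%


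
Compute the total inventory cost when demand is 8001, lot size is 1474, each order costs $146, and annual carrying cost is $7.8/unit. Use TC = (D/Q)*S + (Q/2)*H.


TC = 8001/1474 * 146 + 1474/2 * 7.8

$6541.10


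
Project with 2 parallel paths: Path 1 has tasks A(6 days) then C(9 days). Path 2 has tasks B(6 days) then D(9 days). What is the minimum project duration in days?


Path 1 = 6 + 9 = 15 days
Path 2 = 6 + 9 = 15 days
Duration = max(15, 15) = 15 days

15 days


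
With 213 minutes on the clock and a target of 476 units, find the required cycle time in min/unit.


Formula: CT = Available Time / Number of Units
CT = 213 min / 476 units
CT = 0.45 min/unit

0.45 min/unit


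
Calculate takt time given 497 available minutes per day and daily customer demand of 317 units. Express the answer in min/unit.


Formula: Takt Time = Available Production Time / Customer Demand
Takt = 497 min/day / 317 units/day
Takt = 1.57 min/unit

1.57 min/unit


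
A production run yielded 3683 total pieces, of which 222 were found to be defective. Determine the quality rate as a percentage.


Formula: Quality Rate = Good Pieces / Total Pieces * 100
Good pieces = 3683 - 222 = 3461
QR = 3461 / 3683 * 100 = 94.0%

94.0%


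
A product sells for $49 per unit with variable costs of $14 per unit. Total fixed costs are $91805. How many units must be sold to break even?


Formula: BEQ = Fixed Costs / (Price - Variable Cost)
Contribution margin = $49 - $14 = $35/unit
BEQ = ceil($91805 / $35/unit) = ceil(2623.0) = 2623 units

2623 units


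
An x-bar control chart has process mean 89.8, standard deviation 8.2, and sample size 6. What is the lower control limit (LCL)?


LCL = 89.8 - 3 * 8.2 / sqrt(6)

79.76


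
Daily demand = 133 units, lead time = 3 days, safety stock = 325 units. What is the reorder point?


Formula: ROP = (Daily Demand * Lead Time) + Safety Stock
Demand during lead time = 133 * 3 = 399 units
ROP = 399 + 325 = 724 units

724 units


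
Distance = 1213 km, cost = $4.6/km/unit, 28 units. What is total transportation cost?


TC = dist * cost * units = 1213 * 4.6 * 28 = $156234.40

$156234.40


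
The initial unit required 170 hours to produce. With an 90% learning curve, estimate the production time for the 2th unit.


Formula: T_n = T_1 * (learning_rate)^(log2(n)) where learning_rate = rate/100
Doublings = log2(2) = 1
T_n = 170 * 0.9^1
T_n = 170 * 0.9 = 153.0 hours

153.0 hours


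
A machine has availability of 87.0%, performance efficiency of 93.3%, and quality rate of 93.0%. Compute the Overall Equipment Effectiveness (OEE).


Formula: OEE = Availability * Performance * Quality / 10000
A * P = 87.0% * 93.3% / 100 = 81.17%
OEE = 81.17% * 93.0% / 100 = 75.5%

75.5%


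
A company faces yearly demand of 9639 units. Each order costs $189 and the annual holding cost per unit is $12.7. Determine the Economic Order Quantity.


Formula: EOQ = sqrt(2 * D * S / H)
Numerator: 2 * 9639 * 189 = 3643542
2DS/H = 3643542 / 12.7 = 286893.1
EOQ = sqrt(286893.1) = 535.6 units

535.6 units


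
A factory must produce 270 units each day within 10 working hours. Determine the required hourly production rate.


Formula: Production Rate = Daily Demand / Available Hours
Rate = 270 units/day / 10 hours/day
Rate = 27.0 units/hour

27.0 units/hour


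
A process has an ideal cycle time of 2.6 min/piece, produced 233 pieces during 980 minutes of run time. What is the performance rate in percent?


Formula: Performance = (Ideal CT * Total Count) / Run Time * 100
Ideal output time = 2.6 * 233 = 605.8 min
Performance = 605.8 / 980 * 100 = 61.8%

61.8%


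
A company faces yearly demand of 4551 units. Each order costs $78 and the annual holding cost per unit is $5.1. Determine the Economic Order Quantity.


Formula: EOQ = sqrt(2 * D * S / H)
Numerator: 2 * 4551 * 78 = 709956
2DS/H = 709956 / 5.1 = 139207.1
EOQ = sqrt(139207.1) = 373.1 units

373.1 units


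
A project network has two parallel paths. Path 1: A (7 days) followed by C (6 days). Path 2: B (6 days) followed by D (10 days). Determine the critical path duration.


Path 1 = 7 + 6 = 13 days
Path 2 = 6 + 10 = 16 days
Duration = max(13, 16) = 16 days

16 days


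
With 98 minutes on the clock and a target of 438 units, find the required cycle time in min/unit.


Formula: CT = Available Time / Number of Units
CT = 98 min / 438 units
CT = 0.22 min/unit

0.22 min/unit


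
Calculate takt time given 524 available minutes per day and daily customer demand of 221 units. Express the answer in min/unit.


Formula: Takt Time = Available Production Time / Customer Demand
Takt = 524 min/day / 221 units/day
Takt = 2.37 min/unit

2.37 min/unit


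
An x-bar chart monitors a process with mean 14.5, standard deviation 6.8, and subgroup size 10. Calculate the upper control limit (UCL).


UCL = 14.5 + 3 * 6.8 / sqrt(10)

20.95


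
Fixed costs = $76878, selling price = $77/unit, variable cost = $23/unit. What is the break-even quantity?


Formula: BEQ = Fixed Costs / (Price - Variable Cost)
Contribution margin = $77 - $23 = $54/unit
BEQ = ceil($76878 / $54/unit) = ceil(1423.67) = 1424 units

1424 units


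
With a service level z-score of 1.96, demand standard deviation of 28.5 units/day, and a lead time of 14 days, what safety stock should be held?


Formula: SS = z * sigma_d * sqrt(LT)
sqrt(LT) = sqrt(14) = 3.7417
SS = 1.96 * 28.5 * 3.7417
SS = 209.0 units

209.0 units


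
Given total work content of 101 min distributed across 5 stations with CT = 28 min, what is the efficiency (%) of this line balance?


Formula: Efficiency = Sum of Task Times / (N_stations * CT) * 100
Total station capacity = 5 stations * 28 min = 140 min
Efficiency = 101 / 140 * 100 = 72.1%

72.1%


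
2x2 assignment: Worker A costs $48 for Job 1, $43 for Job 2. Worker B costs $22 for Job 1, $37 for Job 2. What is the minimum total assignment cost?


Option 1: A->1 + B->2 = $48 + $37 = $85
Option 2: A->2 + B->1 = $43 + $22 = $65
Min cost = min($85, $65) = $65

$65


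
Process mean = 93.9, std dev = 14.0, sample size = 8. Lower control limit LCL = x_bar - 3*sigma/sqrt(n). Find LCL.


LCL = 93.9 - 3 * 14.0 / sqrt(8)

79.05


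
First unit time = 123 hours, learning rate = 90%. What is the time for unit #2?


Formula: T_n = T_1 * (learning_rate)^(log2(n)) where learning_rate = rate/100
Doublings = log2(2) = 1
T_n = 123 * 0.9^1
T_n = 123 * 0.9 = 110.7 hours

110.7 hours


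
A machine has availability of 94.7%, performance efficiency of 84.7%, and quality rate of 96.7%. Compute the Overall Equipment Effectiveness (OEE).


Formula: OEE = Availability * Performance * Quality / 10000
A * P = 94.7% * 84.7% / 100 = 80.21%
OEE = 80.21% * 96.7% / 100 = 77.6%

77.6%


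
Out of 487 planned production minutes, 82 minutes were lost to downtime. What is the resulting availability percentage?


Formula: Availability = (Planned Time - Downtime) / Planned Time * 100
Uptime = 487 - 82 = 405 min
Availability = 405 / 487 * 100 = 83.2%

83.2%


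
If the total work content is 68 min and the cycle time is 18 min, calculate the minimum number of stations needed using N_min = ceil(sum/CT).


Formula: N_min = ceil(Sum of Task Times / Cycle Time)
N_min = ceil(68 min / 18 min) = ceil(3.7778)
N_min = 4 stations

4


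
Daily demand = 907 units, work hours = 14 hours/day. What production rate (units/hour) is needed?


Formula: Production Rate = Daily Demand / Available Hours
Rate = 907 units/day / 14 hours/day
Rate = 64.8 units/hour

64.8 units/hour


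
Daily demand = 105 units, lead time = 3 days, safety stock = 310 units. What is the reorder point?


Formula: ROP = (Daily Demand * Lead Time) + Safety Stock
Demand during lead time = 105 * 3 = 315 units
ROP = 315 + 310 = 625 units

625 units


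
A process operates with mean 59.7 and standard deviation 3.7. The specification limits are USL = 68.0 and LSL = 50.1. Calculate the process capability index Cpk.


Cpu = (68.0 - 59.7) / (3 * 3.7) = 0.75
Cpl = (59.7 - 50.1) / (3 * 3.7) = 0.86
Cpk = min(0.75, 0.86) = 0.75

0.75


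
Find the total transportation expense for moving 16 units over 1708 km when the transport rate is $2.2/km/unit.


TC = dist * cost * units = 1708 * 2.2 * 16 = $60121.60

$60121.60


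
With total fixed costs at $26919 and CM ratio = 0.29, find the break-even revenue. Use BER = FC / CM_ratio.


Formula: BER = Fixed Costs / Contribution Margin Ratio
BER = $26919 / 0.29
BER = $92824.14 (to the nearest cent)

$92824.14


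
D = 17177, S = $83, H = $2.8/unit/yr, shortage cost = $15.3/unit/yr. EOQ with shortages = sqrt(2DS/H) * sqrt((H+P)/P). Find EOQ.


Formula: EOQ* = sqrt(2DS/H) * sqrt((H+P)/P)
Base EOQ = sqrt(2*17177*83/2.8) = 1009.13 units
Correction = sqrt((2.8+15.3)/15.3) = 1.08766
EOQ* = 1009.13 * 1.08766 = 1097.6 units

1097.6 units


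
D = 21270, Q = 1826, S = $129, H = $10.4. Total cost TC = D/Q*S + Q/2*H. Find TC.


TC = 21270/1826 * 129 + 1826/2 * 10.4

$10997.85


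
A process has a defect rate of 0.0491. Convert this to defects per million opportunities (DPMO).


DPMO = defect_rate * 1000000 = 0.0491 * 1000000

49100


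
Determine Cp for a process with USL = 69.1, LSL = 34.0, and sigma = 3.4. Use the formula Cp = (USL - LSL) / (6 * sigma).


Cp = (69.1 - 34.0) / (6 * 3.4)

1.72


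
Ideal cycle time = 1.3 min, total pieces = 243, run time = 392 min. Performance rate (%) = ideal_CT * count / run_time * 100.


Formula: Performance = (Ideal CT * Total Count) / Run Time * 100
Ideal output time = 1.3 * 243 = 315.9 min
Performance = 315.9 / 392 * 100 = 80.6%

80.6%


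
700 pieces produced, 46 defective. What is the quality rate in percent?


Formula: Quality Rate = Good Pieces / Total Pieces * 100
Good pieces = 700 - 46 = 654
QR = 654 / 700 * 100 = 93.4%

93.4%


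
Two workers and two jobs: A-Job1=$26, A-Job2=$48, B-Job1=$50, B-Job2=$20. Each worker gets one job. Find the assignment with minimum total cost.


Option 1: A->1 + B->2 = $26 + $20 = $46
Option 2: A->2 + B->1 = $48 + $50 = $98
Min cost = min($46, $98) = $46

$46


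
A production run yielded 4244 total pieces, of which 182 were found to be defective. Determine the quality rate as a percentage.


Formula: Quality Rate = Good Pieces / Total Pieces * 100
Good pieces = 4244 - 182 = 4062
QR = 4062 / 4244 * 100 = 95.7%

95.7%


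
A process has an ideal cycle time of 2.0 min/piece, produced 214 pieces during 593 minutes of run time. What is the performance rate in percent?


Formula: Performance = (Ideal CT * Total Count) / Run Time * 100
Ideal output time = 2.0 * 214 = 428.0 min
Performance = 428.0 / 593 * 100 = 72.2%

72.2%


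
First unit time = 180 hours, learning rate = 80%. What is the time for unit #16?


Formula: T_n = T_1 * (learning_rate)^(log2(n)) where learning_rate = rate/100
Doublings = log2(16) = 4
T_n = 180 * 0.8^4
T_n = 180 * 0.4096 = 73.7 hours

73.7 hours


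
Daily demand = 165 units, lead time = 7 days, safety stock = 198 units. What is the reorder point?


Formula: ROP = (Daily Demand * Lead Time) + Safety Stock
Demand during lead time = 165 * 7 = 1155 units
ROP = 1155 + 198 = 1353 units

1353 units


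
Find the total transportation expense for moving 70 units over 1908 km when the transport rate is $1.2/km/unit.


TC = dist * cost * units = 1908 * 1.2 * 70 = $160272.00

$160272.00


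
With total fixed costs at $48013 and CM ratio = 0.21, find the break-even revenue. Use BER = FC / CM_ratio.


Formula: BER = Fixed Costs / Contribution Margin Ratio
BER = $48013 / 0.21
BER = $228633.33 (to the nearest cent)

$228633.33


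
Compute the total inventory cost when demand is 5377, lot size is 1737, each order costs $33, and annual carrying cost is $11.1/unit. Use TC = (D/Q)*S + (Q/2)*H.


TC = 5377/1737 * 33 + 1737/2 * 11.1

$9742.50


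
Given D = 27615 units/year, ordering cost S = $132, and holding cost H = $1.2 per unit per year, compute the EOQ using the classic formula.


Formula: EOQ = sqrt(2 * D * S / H)
Numerator: 2 * 27615 * 132 = 7290360
2DS/H = 7290360 / 1.2 = 6075300.0
EOQ = sqrt(6075300.0) = 2464.8 units

2464.8 units


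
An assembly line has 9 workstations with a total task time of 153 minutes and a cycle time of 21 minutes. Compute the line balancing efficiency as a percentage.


Formula: Efficiency = Sum of Task Times / (N_stations * CT) * 100
Total station capacity = 9 stations * 21 min = 189 min
Efficiency = 153 / 189 * 100 = 81.0%

81.0%


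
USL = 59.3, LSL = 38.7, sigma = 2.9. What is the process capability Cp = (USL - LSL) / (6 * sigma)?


Cp = (59.3 - 38.7) / (6 * 2.9)

1.18


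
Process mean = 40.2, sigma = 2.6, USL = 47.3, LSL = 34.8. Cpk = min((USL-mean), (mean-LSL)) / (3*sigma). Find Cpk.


Cpu = (47.3 - 40.2) / (3 * 2.6) = 0.91
Cpl = (40.2 - 34.8) / (3 * 2.6) = 0.69
Cpk = min(0.91, 0.69) = 0.69

0.69


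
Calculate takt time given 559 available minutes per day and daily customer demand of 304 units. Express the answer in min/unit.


Formula: Takt Time = Available Production Time / Customer Demand
Takt = 559 min/day / 304 units/day
Takt = 1.84 min/unit

1.84 min/unit


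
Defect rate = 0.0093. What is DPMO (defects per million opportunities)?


DPMO = defect_rate * 1000000 = 0.0093 * 1000000

9300


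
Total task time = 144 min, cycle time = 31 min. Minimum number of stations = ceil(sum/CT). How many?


Formula: N_min = ceil(Sum of Task Times / Cycle Time)
N_min = ceil(144 min / 31 min) = ceil(4.6452)
N_min = 5 stations

5


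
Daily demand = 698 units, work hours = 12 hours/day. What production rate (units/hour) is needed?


Formula: Production Rate = Daily Demand / Available Hours
Rate = 698 units/day / 12 hours/day
Rate = 58.2 units/hour

58.2 units/hour


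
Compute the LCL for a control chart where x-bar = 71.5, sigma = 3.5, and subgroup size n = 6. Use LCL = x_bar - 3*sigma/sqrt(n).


LCL = 71.5 - 3 * 3.5 / sqrt(6)

67.21


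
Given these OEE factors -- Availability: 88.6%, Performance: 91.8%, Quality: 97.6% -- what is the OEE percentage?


Formula: OEE = Availability * Performance * Quality / 10000
A * P = 88.6% * 91.8% / 100 = 81.33%
OEE = 81.33% * 97.6% / 100 = 79.4%

79.4%


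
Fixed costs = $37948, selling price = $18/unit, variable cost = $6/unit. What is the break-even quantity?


Formula: BEQ = Fixed Costs / (Price - Variable Cost)
Contribution margin = $18 - $6 = $12/unit
BEQ = ceil($37948 / $12/unit) = ceil(3162.33) = 3163 units

3163 units


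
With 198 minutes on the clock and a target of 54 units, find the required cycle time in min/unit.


Formula: CT = Available Time / Number of Units
CT = 198 min / 54 units
CT = 3.67 min/unit

3.67 min/unit


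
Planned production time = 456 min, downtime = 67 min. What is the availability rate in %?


Formula: Availability = (Planned Time - Downtime) / Planned Time * 100
Uptime = 456 - 67 = 389 min
Availability = 389 / 456 * 100 = 85.3%

85.3%


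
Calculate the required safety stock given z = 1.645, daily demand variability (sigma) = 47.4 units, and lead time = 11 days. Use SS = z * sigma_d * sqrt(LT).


Formula: SS = z * sigma_d * sqrt(LT)
sqrt(LT) = sqrt(11) = 3.3166
SS = 1.645 * 47.4 * 3.3166
SS = 258.6 units

258.6 units


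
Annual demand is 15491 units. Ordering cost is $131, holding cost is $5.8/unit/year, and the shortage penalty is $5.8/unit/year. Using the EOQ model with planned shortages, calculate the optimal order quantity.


Formula: EOQ* = sqrt(2DS/H) * sqrt((H+P)/P)
Base EOQ = sqrt(2*15491*131/5.8) = 836.52 units
Correction = sqrt((5.8+5.8)/5.8) = 1.41421
EOQ* = 836.52 * 1.41421 = 1183.0 units

1183.0 units


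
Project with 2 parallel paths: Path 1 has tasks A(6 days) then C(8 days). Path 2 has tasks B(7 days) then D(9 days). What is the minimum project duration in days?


Path 1 = 6 + 8 = 14 days
Path 2 = 7 + 9 = 16 days
Duration = max(14, 16) = 16 days

16 days


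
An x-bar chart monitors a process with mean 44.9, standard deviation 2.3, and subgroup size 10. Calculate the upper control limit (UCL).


UCL = 44.9 + 3 * 2.3 / sqrt(10)

47.08


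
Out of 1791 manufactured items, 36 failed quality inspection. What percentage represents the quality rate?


Formula: Quality Rate = Good Pieces / Total Pieces * 100
Good pieces = 1791 - 36 = 1755
QR = 1755 / 1791 * 100 = 98.0%

98.0%


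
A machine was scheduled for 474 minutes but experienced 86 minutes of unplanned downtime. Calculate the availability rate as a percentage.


Formula: Availability = (Planned Time - Downtime) / Planned Time * 100
Uptime = 474 - 86 = 388 min
Availability = 388 / 474 * 100 = 81.9%

81.9%


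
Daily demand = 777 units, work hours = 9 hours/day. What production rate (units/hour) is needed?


Formula: Production Rate = Daily Demand / Available Hours
Rate = 777 units/day / 9 hours/day
Rate = 86.3 units/hour

86.3 units/hour


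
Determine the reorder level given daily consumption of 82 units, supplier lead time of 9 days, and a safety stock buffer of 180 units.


Formula: ROP = (Daily Demand * Lead Time) + Safety Stock
Demand during lead time = 82 * 9 = 738 units
ROP = 738 + 180 = 918 units

918 units


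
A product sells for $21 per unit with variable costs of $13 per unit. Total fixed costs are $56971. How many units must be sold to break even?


Formula: BEQ = Fixed Costs / (Price - Variable Cost)
Contribution margin = $21 - $13 = $8/unit
BEQ = ceil($56971 / $8/unit) = ceil(7121.38) = 7122 units

7122 units


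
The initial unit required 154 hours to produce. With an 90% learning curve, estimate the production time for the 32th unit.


Formula: T_n = T_1 * (learning_rate)^(log2(n)) where learning_rate = rate/100
Doublings = log2(32) = 5
T_n = 154 * 0.9^5
T_n = 154 * 0.5905 = 90.9 hours

90.9 hours


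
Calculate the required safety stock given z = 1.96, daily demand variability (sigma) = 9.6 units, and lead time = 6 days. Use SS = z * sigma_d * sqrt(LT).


Formula: SS = z * sigma_d * sqrt(LT)
sqrt(LT) = sqrt(6) = 2.4495
SS = 1.96 * 9.6 * 2.4495
SS = 46.1 units

46.1 units


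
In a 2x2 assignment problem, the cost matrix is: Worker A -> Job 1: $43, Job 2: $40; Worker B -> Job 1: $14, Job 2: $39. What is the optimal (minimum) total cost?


Option 1: A->1 + B->2 = $43 + $39 = $82
Option 2: A->2 + B->1 = $40 + $14 = $54
Min cost = min($82, $54) = $54

$54


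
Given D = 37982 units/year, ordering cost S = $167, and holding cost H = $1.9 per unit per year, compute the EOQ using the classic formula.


Formula: EOQ = sqrt(2 * D * S / H)
Numerator: 2 * 37982 * 167 = 12685988
2DS/H = 12685988 / 1.9 = 6676835.8
EOQ = sqrt(6676835.8) = 2584.0 units

2584.0 units


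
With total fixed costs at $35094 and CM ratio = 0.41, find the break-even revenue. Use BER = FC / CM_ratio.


Formula: BER = Fixed Costs / Contribution Margin Ratio
BER = $35094 / 0.41
BER = $85595.12 (to the nearest cent)

$85595.12


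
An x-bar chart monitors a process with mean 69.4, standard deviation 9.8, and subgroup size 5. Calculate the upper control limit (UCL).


UCL = 69.4 + 3 * 9.8 / sqrt(5)

82.55


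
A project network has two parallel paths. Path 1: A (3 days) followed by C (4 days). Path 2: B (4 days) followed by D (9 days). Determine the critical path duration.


Path 1 = 3 + 4 = 7 days
Path 2 = 4 + 9 = 13 days
Duration = max(7, 13) = 13 days

13 days


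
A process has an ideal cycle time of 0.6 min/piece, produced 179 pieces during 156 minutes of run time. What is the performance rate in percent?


Formula: Performance = (Ideal CT * Total Count) / Run Time * 100
Ideal output time = 0.6 * 179 = 107.4 min
Performance = 107.4 / 156 * 100 = 68.8%

68.8%


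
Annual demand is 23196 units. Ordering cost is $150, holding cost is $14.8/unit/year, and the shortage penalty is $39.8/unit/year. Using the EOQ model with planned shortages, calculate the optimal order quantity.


Formula: EOQ* = sqrt(2DS/H) * sqrt((H+P)/P)
Base EOQ = sqrt(2*23196*150/14.8) = 685.7 units
Correction = sqrt((14.8+39.8)/39.8) = 1.17126
EOQ* = 685.7 * 1.17126 = 803.1 units

803.1 units


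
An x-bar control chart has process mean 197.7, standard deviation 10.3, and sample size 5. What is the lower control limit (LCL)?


LCL = 197.7 - 3 * 10.3 / sqrt(5)

183.88


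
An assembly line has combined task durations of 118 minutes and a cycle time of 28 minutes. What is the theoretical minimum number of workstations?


Formula: N_min = ceil(Sum of Task Times / Cycle Time)
N_min = ceil(118 min / 28 min) = ceil(4.2143)
N_min = 5 stations

5


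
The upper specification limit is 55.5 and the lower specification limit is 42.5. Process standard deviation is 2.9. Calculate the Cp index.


Cp = (55.5 - 42.5) / (6 * 2.9)

0.75


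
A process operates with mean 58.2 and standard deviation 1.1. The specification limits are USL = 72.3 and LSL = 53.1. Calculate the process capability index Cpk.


Cpu = (72.3 - 58.2) / (3 * 1.1) = 4.27
Cpl = (58.2 - 53.1) / (3 * 1.1) = 1.55
Cpk = min(4.27, 1.55) = 1.55

1.55


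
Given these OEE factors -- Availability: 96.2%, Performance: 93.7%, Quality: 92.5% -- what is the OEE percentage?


Formula: OEE = Availability * Performance * Quality / 10000
A * P = 96.2% * 93.7% / 100 = 90.14%
OEE = 90.14% * 92.5% / 100 = 83.4%

83.4%


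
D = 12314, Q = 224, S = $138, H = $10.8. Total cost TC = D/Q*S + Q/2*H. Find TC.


TC = 12314/224 * 138 + 224/2 * 10.8

$8795.90


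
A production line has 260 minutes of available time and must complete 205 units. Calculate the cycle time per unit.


Formula: CT = Available Time / Number of Units
CT = 260 min / 205 units
CT = 1.27 min/unit

1.27 min/unit


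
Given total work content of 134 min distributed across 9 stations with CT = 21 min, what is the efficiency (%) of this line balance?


Formula: Efficiency = Sum of Task Times / (N_stations * CT) * 100
Total station capacity = 9 stations * 21 min = 189 min
Efficiency = 134 / 189 * 100 = 70.9%

70.9%


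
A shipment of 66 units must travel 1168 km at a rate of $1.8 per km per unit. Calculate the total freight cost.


TC = dist * cost * units = 1168 * 1.8 * 66 = $138758.40

$138758.40


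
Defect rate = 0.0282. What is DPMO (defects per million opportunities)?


DPMO = defect_rate * 1000000 = 0.0282 * 1000000

28200


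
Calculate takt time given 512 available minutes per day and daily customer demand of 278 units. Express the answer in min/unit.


Formula: Takt Time = Available Production Time / Customer Demand
Takt = 512 min/day / 278 units/day
Takt = 1.84 min/unit

1.84 min/unit


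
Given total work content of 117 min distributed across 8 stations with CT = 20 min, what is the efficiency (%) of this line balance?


Formula: Efficiency = Sum of Task Times / (N_stations * CT) * 100
Total station capacity = 8 stations * 20 min = 160 min
Efficiency = 117 / 160 * 100 = 73.1%

73.1%


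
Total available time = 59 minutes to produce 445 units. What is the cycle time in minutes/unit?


Formula: CT = Available Time / Number of Units
CT = 59 min / 445 units
CT = 0.13 min/unit

0.13 min/unit


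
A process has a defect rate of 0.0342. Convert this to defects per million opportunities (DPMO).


DPMO = defect_rate * 1000000 = 0.0342 * 1000000

34200


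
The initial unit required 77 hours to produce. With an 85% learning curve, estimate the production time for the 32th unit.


Formula: T_n = T_1 * (learning_rate)^(log2(n)) where learning_rate = rate/100
Doublings = log2(32) = 5
T_n = 77 * 0.85^5
T_n = 77 * 0.4437 = 34.2 hours

34.2 hours


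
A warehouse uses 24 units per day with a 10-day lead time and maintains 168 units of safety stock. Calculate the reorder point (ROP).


Formula: ROP = (Daily Demand * Lead Time) + Safety Stock
Demand during lead time = 24 * 10 = 240 units
ROP = 240 + 168 = 408 units

408 units


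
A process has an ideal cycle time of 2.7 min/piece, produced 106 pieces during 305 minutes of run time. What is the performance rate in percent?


Formula: Performance = (Ideal CT * Total Count) / Run Time * 100
Ideal output time = 2.7 * 106 = 286.2 min
Performance = 286.2 / 305 * 100 = 93.8%

93.8%


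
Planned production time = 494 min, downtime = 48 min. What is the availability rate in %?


Formula: Availability = (Planned Time - Downtime) / Planned Time * 100
Uptime = 494 - 48 = 446 min
Availability = 446 / 494 * 100 = 90.3%

90.3%


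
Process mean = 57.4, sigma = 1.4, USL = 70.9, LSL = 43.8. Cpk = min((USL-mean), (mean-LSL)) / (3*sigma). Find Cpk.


Cpu = (70.9 - 57.4) / (3 * 1.4) = 3.21
Cpl = (57.4 - 43.8) / (3 * 1.4) = 3.24
Cpk = min(3.21, 3.24) = 3.21

3.21


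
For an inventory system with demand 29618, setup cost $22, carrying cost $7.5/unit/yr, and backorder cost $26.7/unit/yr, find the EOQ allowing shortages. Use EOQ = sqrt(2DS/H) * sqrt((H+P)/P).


Formula: EOQ* = sqrt(2DS/H) * sqrt((H+P)/P)
Base EOQ = sqrt(2*29618*22/7.5) = 416.84 units
Correction = sqrt((7.5+26.7)/26.7) = 1.13177
EOQ* = 416.84 * 1.13177 = 471.8 units

471.8 units


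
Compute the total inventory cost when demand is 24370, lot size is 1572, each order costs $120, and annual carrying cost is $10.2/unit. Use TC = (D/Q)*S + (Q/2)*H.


TC = 24370/1572 * 120 + 1572/2 * 10.2

$9877.51


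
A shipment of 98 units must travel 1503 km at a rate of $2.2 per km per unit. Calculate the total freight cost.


TC = dist * cost * units = 1503 * 2.2 * 98 = $324046.80

$324046.80


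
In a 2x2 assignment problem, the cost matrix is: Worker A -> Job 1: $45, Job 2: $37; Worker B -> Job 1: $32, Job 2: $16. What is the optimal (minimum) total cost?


Option 1: A->1 + B->2 = $45 + $16 = $61
Option 2: A->2 + B->1 = $37 + $32 = $69
Min cost = min($61, $69) = $61

$61


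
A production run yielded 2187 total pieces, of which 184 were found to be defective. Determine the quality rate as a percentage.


Formula: Quality Rate = Good Pieces / Total Pieces * 100
Good pieces = 2187 - 184 = 2003
QR = 2003 / 2187 * 100 = 91.6%

91.6%


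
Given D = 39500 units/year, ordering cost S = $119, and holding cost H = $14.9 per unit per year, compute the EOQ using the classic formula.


Formula: EOQ = sqrt(2 * D * S / H)
Numerator: 2 * 39500 * 119 = 9401000
2DS/H = 9401000 / 14.9 = 630939.6
EOQ = sqrt(630939.6) = 794.3 units

794.3 units


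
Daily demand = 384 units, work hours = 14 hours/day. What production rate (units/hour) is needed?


Formula: Production Rate = Daily Demand / Available Hours
Rate = 384 units/day / 14 hours/day
Rate = 27.4 units/hour

27.4 units/hour


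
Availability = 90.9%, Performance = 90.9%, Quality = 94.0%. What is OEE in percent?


Formula: OEE = Availability * Performance * Quality / 10000
A * P = 90.9% * 90.9% / 100 = 82.63%
OEE = 82.63% * 94.0% / 100 = 77.7%

77.7%


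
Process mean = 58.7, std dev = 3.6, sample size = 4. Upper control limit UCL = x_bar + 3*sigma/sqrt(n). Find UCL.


UCL = 58.7 + 3 * 3.6 / sqrt(4)

64.1


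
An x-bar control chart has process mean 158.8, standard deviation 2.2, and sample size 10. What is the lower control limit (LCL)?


LCL = 158.8 - 3 * 2.2 / sqrt(10)

156.71


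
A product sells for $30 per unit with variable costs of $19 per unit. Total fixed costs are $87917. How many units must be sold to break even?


Formula: BEQ = Fixed Costs / (Price - Variable Cost)
Contribution margin = $30 - $19 = $11/unit
BEQ = ceil($87917 / $11/unit) = ceil(7992.45) = 7993 units

7993 units


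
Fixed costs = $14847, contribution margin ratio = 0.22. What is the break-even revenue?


Formula: BER = Fixed Costs / Contribution Margin Ratio
BER = $14847 / 0.22
BER = $67486.36 (to the nearest cent)

$67486.36


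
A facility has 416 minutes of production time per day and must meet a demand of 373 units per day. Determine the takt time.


Formula: Takt Time = Available Production Time / Customer Demand
Takt = 416 min/day / 373 units/day
Takt = 1.12 min/unit

1.12 min/unit


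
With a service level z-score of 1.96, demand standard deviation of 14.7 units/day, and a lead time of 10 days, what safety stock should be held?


Formula: SS = z * sigma_d * sqrt(LT)
sqrt(LT) = sqrt(10) = 3.1623
SS = 1.96 * 14.7 * 3.1623
SS = 91.1 units

91.1 units


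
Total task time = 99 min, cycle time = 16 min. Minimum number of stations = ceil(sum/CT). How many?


Formula: N_min = ceil(Sum of Task Times / Cycle Time)
N_min = ceil(99 min / 16 min) = ceil(6.1875)
N_min = 7 stations

7


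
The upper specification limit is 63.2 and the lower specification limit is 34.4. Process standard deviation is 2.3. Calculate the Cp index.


Cp = (63.2 - 34.4) / (6 * 2.3)

2.09


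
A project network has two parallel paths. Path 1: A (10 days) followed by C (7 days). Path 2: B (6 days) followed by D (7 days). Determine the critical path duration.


Path 1 = 10 + 7 = 17 days
Path 2 = 6 + 7 = 13 days
Duration = max(17, 13) = 17 days

17 days


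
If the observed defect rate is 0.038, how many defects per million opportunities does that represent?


DPMO = defect_rate * 1000000 = 0.038 * 1000000

38000


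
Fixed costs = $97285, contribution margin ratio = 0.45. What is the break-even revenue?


Formula: BER = Fixed Costs / Contribution Margin Ratio
BER = $97285 / 0.45
BER = $216188.89 (to the nearest cent)

$216188.89


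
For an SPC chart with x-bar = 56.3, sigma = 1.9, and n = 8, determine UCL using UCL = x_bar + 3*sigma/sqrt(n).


UCL = 56.3 + 3 * 1.9 / sqrt(8)

58.32


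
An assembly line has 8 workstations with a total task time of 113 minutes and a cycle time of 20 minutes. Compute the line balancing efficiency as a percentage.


Formula: Efficiency = Sum of Task Times / (N_stations * CT) * 100
Total station capacity = 8 stations * 20 min = 160 min
Efficiency = 113 / 160 * 100 = 70.6%

70.6%


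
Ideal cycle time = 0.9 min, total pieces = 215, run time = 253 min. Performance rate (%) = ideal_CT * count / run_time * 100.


Formula: Performance = (Ideal CT * Total Count) / Run Time * 100
Ideal output time = 0.9 * 215 = 193.5 min
Performance = 193.5 / 253 * 100 = 76.5%

76.5%


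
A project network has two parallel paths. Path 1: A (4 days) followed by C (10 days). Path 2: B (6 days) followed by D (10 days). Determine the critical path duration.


Path 1 = 4 + 10 = 14 days
Path 2 = 6 + 10 = 16 days
Duration = max(14, 16) = 16 days

16 days


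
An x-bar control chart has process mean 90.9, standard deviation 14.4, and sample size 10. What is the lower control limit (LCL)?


LCL = 90.9 - 3 * 14.4 / sqrt(10)

77.24


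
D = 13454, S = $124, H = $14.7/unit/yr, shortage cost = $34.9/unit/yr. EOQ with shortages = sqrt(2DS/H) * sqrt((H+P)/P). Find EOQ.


Formula: EOQ* = sqrt(2DS/H) * sqrt((H+P)/P)
Base EOQ = sqrt(2*13454*124/14.7) = 476.42 units
Correction = sqrt((14.7+34.9)/34.9) = 1.19214
EOQ* = 476.42 * 1.19214 = 568.0 units

568.0 units


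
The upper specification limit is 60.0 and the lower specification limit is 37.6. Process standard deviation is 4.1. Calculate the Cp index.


Cp = (60.0 - 37.6) / (6 * 4.1)

0.91


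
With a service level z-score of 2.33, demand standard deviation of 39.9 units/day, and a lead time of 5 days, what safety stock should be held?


Formula: SS = z * sigma_d * sqrt(LT)
sqrt(LT) = sqrt(5) = 2.2361
SS = 2.33 * 39.9 * 2.2361
SS = 207.9 units

207.9 units


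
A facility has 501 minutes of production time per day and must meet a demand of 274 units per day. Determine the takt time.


Formula: Takt Time = Available Production Time / Customer Demand
Takt = 501 min/day / 274 units/day
Takt = 1.83 min/unit

1.83 min/unit


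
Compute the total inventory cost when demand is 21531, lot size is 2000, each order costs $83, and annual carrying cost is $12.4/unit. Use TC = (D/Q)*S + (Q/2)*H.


TC = 21531/2000 * 83 + 2000/2 * 12.4

$13293.54


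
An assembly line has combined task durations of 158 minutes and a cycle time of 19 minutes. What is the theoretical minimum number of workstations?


Formula: N_min = ceil(Sum of Task Times / Cycle Time)
N_min = ceil(158 min / 19 min) = ceil(8.3158)
N_min = 9 stations

9


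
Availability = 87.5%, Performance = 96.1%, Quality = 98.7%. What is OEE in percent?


Formula: OEE = Availability * Performance * Quality / 10000
A * P = 87.5% * 96.1% / 100 = 84.09%
OEE = 84.09% * 98.7% / 100 = 83.0%

83.0%


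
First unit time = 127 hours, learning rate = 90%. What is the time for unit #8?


Formula: T_n = T_1 * (learning_rate)^(log2(n)) where learning_rate = rate/100
Doublings = log2(8) = 3
T_n = 127 * 0.9^3
T_n = 127 * 0.729 = 92.6 hours

92.6 hours


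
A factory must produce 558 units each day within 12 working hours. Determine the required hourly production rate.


Formula: Production Rate = Daily Demand / Available Hours
Rate = 558 units/day / 12 hours/day
Rate = 46.5 units/hour

46.5 units/hour


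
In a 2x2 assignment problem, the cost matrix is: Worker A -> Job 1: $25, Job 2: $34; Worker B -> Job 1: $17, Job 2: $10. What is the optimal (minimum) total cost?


Option 1: A->1 + B->2 = $25 + $10 = $35
Option 2: A->2 + B->1 = $34 + $17 = $51
Min cost = min($35, $51) = $35

$35


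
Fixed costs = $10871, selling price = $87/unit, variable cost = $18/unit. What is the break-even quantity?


Formula: BEQ = Fixed Costs / (Price - Variable Cost)
Contribution margin = $87 - $18 = $69/unit
BEQ = ceil($10871 / $69/unit) = ceil(157.55) = 158 units

158 units


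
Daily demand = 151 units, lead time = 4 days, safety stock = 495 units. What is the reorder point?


Formula: ROP = (Daily Demand * Lead Time) + Safety Stock
Demand during lead time = 151 * 4 = 604 units
ROP = 604 + 495 = 1099 units

1099 units


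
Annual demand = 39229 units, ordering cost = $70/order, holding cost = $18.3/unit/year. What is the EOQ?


Formula: EOQ = sqrt(2 * D * S / H)
Numerator: 2 * 39229 * 70 = 5492060
2DS/H = 5492060 / 18.3 = 300112.6
EOQ = sqrt(300112.6) = 547.8 units

547.8 units


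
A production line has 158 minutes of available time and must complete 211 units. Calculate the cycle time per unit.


Formula: CT = Available Time / Number of Units
CT = 158 min / 211 units
CT = 0.75 min/unit

0.75 min/unit


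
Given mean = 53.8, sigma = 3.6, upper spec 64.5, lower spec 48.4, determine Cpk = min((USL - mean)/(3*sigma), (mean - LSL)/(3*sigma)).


Cpu = (64.5 - 53.8) / (3 * 3.6) = 0.99
Cpl = (53.8 - 48.4) / (3 * 3.6) = 0.5
Cpk = min(0.99, 0.5) = 0.5

0.5


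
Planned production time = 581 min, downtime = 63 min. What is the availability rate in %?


Formula: Availability = (Planned Time - Downtime) / Planned Time * 100
Uptime = 581 - 63 = 518 min
Availability = 518 / 581 * 100 = 89.2%

89.2%


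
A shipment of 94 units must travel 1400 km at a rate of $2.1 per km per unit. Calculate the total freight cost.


TC = dist * cost * units = 1400 * 2.1 * 94 = $276360.00

$276360.00


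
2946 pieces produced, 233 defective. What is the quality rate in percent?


Formula: Quality Rate = Good Pieces / Total Pieces * 100
Good pieces = 2946 - 233 = 2713
QR = 2713 / 2946 * 100 = 92.1%

92.1%


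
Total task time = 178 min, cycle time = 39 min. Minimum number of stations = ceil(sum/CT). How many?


Formula: N_min = ceil(Sum of Task Times / Cycle Time)
N_min = ceil(178 min / 39 min) = ceil(4.5641)
N_min = 5 stations

5


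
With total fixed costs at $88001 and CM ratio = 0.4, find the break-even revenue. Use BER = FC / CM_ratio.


Formula: BER = Fixed Costs / Contribution Margin Ratio
BER = $88001 / 0.4
BER = $220002.50 (to the nearest cent)

$220002.50


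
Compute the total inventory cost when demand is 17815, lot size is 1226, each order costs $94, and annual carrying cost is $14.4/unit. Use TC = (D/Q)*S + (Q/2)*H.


TC = 17815/1226 * 94 + 1226/2 * 14.4

$10193.11


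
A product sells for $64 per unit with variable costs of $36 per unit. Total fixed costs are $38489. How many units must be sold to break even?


Formula: BEQ = Fixed Costs / (Price - Variable Cost)
Contribution margin = $64 - $36 = $28/unit
BEQ = ceil($38489 / $28/unit) = ceil(1374.61) = 1375 units

1375 units


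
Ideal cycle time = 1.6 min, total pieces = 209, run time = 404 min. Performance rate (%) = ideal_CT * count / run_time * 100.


Formula: Performance = (Ideal CT * Total Count) / Run Time * 100
Ideal output time = 1.6 * 209 = 334.4 min
Performance = 334.4 / 404 * 100 = 82.8%

82.8%


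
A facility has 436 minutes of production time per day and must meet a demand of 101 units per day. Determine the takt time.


Formula: Takt Time = Available Production Time / Customer Demand
Takt = 436 min/day / 101 units/day
Takt = 4.32 min/unit

4.32 min/unit


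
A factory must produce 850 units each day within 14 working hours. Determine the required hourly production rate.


Formula: Production Rate = Daily Demand / Available Hours
Rate = 850 units/day / 14 hours/day
Rate = 60.7 units/hour

60.7 units/hour
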